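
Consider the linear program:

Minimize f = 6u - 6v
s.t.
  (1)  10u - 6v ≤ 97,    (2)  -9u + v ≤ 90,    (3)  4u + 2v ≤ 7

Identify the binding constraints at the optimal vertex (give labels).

(2) and (3)

Corner points and f = 6u - 6v:
  (-637/44, -1773/44) → f = 1704/11
  (59/11, -159/22) → f = 831/11
  (-173/22, 423/22) → f = -1788/11

The minimum is at (-173/22, 423/22). Substituting into each constraint, equality holds for (2) and (3); the remaining constraints have slack.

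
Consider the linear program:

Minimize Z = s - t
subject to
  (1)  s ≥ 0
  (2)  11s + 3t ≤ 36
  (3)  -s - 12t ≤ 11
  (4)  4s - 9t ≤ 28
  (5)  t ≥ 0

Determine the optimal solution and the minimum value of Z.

Extreme points and Z = s - t:
  (0, 12) → Z = -12
  (0, 0) → Z = 0
  (36/11, 0) → Z = 36/11

s = 0, t = 12, minimum Z = -12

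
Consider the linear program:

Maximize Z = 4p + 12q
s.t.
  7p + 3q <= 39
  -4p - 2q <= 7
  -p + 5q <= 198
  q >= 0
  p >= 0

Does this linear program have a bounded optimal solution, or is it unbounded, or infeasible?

bounded optimum

Feasible corners and Z = 4p + 12q:
  (39/7, 0) → Z = 156/7
  (0, 13) → Z = 156
  (0, 0) → Z = 0
The feasible region has finitely many vertices and no improving ray; the maximum is 156 at (0, 13).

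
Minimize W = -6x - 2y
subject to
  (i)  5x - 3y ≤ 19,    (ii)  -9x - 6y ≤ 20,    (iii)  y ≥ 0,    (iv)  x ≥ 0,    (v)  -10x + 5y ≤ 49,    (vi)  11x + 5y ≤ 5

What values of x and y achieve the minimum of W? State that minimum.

Feasible corners and W = -6x - 2y:
  (0, 0) → W = 0
  (5/11, 0) → W = -30/11
  (0, 1) → W = -2

The binding constraints are y = 0 and 11x + 5y = 5.
Solving simultaneously gives x = 5/11, y = 0.

x = 5/11, y = 0, minimum W = -30/11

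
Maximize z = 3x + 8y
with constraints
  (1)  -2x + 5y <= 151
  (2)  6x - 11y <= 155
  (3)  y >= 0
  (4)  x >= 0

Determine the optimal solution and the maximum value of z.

Vertices and z = 3x + 8y:
  (609/2, 152) → z = 4259/2
  (0, 151/5) → z = 1208/5
  (155/6, 0) → z = 155/2
  (0, 0) → z = 0

The optimum lies where -2x + 5y = 151 and 6x - 11y = 155.
Solving simultaneously gives x = 609/2, y = 152.

x = 609/2, y = 152, maximum z = 4259/2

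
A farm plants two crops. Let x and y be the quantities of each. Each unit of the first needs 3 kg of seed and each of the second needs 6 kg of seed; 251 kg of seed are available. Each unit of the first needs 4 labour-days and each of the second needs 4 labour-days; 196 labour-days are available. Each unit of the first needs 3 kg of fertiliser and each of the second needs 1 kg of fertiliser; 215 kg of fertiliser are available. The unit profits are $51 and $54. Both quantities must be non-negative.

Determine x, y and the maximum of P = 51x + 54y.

x = 43/3, y = 104/3, maximum P = 2603

Vertices and P = 51x + 54y:
  (0, 0) → P = 0
  (0, 251/6) → P = 2259
  (49, 0) → P = 2499
  (43/3, 104/3) → P = 2603

At the optimal vertex, 3x + 6y = 251 and 4x + 4y = 196.
Solving simultaneously gives x = 43/3, y = 104/3.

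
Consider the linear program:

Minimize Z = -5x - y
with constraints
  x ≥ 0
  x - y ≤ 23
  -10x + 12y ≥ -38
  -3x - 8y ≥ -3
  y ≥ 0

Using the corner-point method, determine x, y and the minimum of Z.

x = 1, y = 0, minimum Z = -5

Vertices and Z = -5x - y:
  (0, 3/8) → Z = -3/8
  (0, 0) → Z = 0
  (1, 0) → Z = -5

The binding constraints are -3x - 8y = -3 and y = 0.
Solving simultaneously gives x = 1, y = 0.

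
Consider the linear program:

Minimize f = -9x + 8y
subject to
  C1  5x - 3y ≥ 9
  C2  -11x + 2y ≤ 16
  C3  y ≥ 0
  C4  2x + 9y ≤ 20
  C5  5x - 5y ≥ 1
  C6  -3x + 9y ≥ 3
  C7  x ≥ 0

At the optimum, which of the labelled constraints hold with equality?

C4 and C6

Feasible corners and f = -9x + 8y:
  (47/17, 82/51) → f = -613/51
  (5/2, 7/6) → f = -79/6
  (17/5, 22/15) → f = -283/15

The minimum is at (17/5, 22/15). Substituting into each constraint, equality holds for C4 and C6; the remaining constraints have slack.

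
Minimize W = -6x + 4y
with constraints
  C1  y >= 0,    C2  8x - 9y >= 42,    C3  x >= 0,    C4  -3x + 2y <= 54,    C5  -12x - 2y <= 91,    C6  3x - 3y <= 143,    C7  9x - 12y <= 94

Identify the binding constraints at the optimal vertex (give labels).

C2 and C6

Vertices and W = -6x + 4y:
  (21/4, 0) → W = -63/2
  (94/9, 0) → W = -188/3
  (387, 1018/3) → W = -2894/3
  (478/3, 335/3) → W = -1528/3

The minimum is at (387, 1018/3). Substituting into each constraint, equality holds for C2 and C6; the remaining constraints have slack.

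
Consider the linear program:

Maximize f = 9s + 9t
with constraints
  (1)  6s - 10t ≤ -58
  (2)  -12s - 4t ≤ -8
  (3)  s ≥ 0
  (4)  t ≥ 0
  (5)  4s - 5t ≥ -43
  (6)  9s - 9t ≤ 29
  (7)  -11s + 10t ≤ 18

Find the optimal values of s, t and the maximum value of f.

s = 532/9, t = 503/9, maximum f = 1035

Corner points and f = 9s + 9t:
  (203/9, 58/3) → f = 377
  (8, 53/5) → f = 837/5
  (532/9, 503/9) → f = 1035
  (68/3, 401/15) → f = 2223/5

The optimum lies where 4s - 5t = -43 and 9s - 9t = 29.
Solving simultaneously gives s = 532/9, t = 503/9.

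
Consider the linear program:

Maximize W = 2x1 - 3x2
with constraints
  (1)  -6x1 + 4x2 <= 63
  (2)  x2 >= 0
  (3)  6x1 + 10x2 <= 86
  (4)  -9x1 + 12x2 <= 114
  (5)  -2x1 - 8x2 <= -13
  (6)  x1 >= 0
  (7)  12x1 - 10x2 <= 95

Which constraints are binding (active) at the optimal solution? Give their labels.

Extreme points and W = 2x1 - 3x2:
  (13/2, 0) → W = 13
  (95/12, 0) → W = 95/6
  (0, 43/5) → W = -129/5
  (181/18, 77/30) → W = 1117/90
  (0, 13/8) → W = -39/8

The maximum is at (95/12, 0). Substituting into each constraint, equality holds for (2) and (7); the remaining constraints have slack.

(2) and (7)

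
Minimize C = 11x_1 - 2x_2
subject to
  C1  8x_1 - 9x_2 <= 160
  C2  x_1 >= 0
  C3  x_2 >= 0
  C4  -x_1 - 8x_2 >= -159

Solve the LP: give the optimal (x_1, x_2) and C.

Feasible corners and C = 11x_1 - 2x_2:
  (20, 0) → C = 220
  (2711/73, 1112/73) → C = 27597/73
  (0, 0) → C = 0
  (0, 159/8) → C = -159/4

The optimum lies where x_1 = 0 and -x_1 - 8x_2 = -159.
Solving simultaneously gives x_1 = 0, x_2 = 159/8.

x_1 = 0, x_2 = 159/8, minimum C = -159/4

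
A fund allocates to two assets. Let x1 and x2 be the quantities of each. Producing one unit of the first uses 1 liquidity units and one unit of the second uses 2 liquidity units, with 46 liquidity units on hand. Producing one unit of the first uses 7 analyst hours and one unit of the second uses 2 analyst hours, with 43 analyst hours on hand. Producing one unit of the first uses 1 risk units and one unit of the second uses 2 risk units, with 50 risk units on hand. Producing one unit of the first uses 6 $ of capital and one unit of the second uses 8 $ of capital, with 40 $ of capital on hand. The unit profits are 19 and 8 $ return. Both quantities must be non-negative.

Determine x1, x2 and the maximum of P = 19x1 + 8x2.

x1 = 6, x2 = 1/2, maximum P = 118

Feasible corners and P = 19x1 + 8x2:
  (0, 0) → P = 0
  (0, 5) → P = 40
  (43/7, 0) → P = 817/7
  (6, 1/2) → P = 118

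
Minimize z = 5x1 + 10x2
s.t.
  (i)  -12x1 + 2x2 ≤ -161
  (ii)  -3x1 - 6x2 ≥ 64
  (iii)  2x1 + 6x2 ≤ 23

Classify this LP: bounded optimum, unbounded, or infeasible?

unbounded

From the feasible point (419/39, -417/26), moving in the direction (-2, -12) keeps every constraint satisfied while z decreases without bound.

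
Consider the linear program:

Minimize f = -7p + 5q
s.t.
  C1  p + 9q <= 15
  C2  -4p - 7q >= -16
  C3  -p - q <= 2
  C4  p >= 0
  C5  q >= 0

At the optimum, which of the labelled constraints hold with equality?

C2 and C5

Feasible corners and f = -7p + 5q:
  (39/29, 44/29) → f = -53/29
  (0, 5/3) → f = 25/3
  (4, 0) → f = -28
  (0, 0) → f = 0

The minimum is at (4, 0). Substituting into each constraint, equality holds for C2 and C5; the remaining constraints have slack.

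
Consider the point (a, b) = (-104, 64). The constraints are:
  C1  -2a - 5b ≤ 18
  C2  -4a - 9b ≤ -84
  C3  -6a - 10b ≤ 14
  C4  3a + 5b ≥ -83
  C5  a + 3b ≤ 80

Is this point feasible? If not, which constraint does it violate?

Constraint C5: a + 3b = 88, which is not ≤ 80. All other constraints are satisfied.

not feasible — violates C5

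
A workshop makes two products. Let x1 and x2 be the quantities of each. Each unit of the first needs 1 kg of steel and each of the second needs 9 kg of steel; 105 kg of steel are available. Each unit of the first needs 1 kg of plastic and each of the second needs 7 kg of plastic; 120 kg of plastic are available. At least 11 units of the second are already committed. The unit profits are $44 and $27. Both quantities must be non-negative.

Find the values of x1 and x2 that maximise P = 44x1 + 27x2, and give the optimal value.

x1 = 6, x2 = 11, maximum P = 561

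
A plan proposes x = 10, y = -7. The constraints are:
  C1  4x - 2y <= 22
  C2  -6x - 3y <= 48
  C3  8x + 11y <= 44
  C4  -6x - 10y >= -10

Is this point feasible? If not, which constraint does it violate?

not feasible — violates C1

Constraint C1: 4x - 2y = 54, which is not ≤ 22. All other constraints are satisfied.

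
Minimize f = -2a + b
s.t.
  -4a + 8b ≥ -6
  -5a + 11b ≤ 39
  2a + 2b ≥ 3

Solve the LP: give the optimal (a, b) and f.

Feasible corners and f = -2a + b:
  (189/2, 93/2) → f = -285/2
  (3/2, 0) → f = -3
  (-45/32, 93/32) → f = 183/32

The optimum lies where -4a + 8b = -6 and -5a + 11b = 39.
Solving simultaneously gives a = 189/2, b = 93/2.

a = 189/2, b = 93/2, minimum f = -285/2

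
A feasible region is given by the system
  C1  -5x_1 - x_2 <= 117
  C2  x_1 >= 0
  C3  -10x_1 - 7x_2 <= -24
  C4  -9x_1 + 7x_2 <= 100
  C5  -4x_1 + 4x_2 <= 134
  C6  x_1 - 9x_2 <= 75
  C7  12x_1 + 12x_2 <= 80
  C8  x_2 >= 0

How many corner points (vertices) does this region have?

4

The feasible vertices (each the meet of two boundaries and inside every other half-plane) are:
  (0, 24/7)
  (0, 20/3)
  (12/5, 0)
  (20/3, 0)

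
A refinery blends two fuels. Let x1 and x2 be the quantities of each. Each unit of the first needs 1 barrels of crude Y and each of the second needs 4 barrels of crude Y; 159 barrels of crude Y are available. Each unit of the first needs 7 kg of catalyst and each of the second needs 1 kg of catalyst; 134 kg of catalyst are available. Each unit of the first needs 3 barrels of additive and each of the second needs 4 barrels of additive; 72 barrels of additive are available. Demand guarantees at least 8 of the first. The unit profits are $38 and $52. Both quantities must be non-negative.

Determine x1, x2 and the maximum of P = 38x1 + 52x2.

Feasible corners and P = 38x1 + 52x2:
  (134/7, 0) → P = 5092/7
  (8, 0) → P = 304
  (464/25, 102/25) → P = 22936/25
  (8, 12) → P = 928

The optimum lies where 3x1 + 4x2 = 72 and x1 = 8.
Solving simultaneously gives x1 = 8, x2 = 12.

x1 = 8, x2 = 12, maximum P = 928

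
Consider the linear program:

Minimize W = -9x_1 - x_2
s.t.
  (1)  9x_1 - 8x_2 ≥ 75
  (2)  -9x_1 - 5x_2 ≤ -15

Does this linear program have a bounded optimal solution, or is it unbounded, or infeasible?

From the feasible point (55/13, -60/13), moving in the direction (8, 9) keeps every constraint satisfied while W decreases without bound.

unbounded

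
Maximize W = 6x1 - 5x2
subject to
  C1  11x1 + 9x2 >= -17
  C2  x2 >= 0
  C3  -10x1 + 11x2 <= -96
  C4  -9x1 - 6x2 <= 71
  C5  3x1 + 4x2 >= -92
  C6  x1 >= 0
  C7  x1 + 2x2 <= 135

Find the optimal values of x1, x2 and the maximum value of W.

Corner points and W = 6x1 - 5x2:
  (48/5, 0) → W = 288/5
  (135, 0) → W = 810
  (1677/31, 1254/31) → W = 3792/31

The binding constraints are x2 = 0 and x1 + 2x2 = 135.
Solving simultaneously gives x1 = 135, x2 = 0.

x1 = 135, x2 = 0, maximum W = 810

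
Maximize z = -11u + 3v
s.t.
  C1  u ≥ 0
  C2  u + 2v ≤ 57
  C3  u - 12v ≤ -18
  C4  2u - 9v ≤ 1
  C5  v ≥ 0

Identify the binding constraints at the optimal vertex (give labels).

C1 and C2

Feasible corners and z = -11u + 3v:
  (0, 57/2) → z = 171/2
  (0, 3/2) → z = 9/2
  (515/13, 113/13) → z = -5326/13
  (58/5, 37/15) → z = -601/5

The maximum is at (0, 57/2). Substituting into each constraint, equality holds for C1 and C2; the remaining constraints have slack.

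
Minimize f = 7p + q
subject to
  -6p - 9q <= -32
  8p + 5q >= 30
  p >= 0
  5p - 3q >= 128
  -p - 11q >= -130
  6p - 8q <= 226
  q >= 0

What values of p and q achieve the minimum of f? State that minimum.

p = 128/5, q = 0, minimum f = 896/5

Corner points and f = 7p + q:
  (31, 9) → f = 226
  (128/5, 0) → f = 896/5
  (1763/37, 277/37) → f = 12618/37
  (113/3, 0) → f = 791/3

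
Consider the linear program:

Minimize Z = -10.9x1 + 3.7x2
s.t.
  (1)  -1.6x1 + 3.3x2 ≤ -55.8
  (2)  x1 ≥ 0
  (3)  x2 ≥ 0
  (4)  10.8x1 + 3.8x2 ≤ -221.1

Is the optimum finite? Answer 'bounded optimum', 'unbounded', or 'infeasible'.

infeasible

The boundaries -1.6x1 + 3.3x2 = -55.8 and x2 = 0 meet at (34.875, 0), but that point violates 10.8x1 + 3.8x2 ≤ -221.1. Every candidate vertex is excluded by some other constraint, so the feasible region is empty.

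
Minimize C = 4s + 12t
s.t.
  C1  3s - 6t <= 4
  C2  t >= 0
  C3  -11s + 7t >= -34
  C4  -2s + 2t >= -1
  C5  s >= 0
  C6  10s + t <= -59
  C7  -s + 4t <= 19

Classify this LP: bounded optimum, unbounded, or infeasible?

The boundaries t = 0 and -2s + 2t = -1 meet at (1/2, 0), but that point violates 10s + t ≤ -59. Every candidate vertex is excluded by some other constraint, so the feasible region is empty.

infeasible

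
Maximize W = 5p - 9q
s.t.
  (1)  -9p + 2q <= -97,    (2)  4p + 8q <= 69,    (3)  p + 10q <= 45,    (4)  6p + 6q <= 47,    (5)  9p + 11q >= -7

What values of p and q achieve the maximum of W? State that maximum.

p = 559/12, q = -155/4, maximum W = 1745/3

The optimum lies where 6p + 6q = 47 and 9p + 11q = -7.
Solving simultaneously gives p = 559/12, q = -155/4.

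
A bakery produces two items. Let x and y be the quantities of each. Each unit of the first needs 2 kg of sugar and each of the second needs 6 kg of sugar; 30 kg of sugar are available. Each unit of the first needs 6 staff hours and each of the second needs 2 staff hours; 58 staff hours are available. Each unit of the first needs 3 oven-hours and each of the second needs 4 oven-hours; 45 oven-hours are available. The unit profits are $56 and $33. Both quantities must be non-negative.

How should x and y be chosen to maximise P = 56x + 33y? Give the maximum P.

x = 9, y = 2, maximum P = 570

The binding constraints are 2x + 6y = 30 and 6x + 2y = 58.
Solving simultaneously gives x = 9, y = 2.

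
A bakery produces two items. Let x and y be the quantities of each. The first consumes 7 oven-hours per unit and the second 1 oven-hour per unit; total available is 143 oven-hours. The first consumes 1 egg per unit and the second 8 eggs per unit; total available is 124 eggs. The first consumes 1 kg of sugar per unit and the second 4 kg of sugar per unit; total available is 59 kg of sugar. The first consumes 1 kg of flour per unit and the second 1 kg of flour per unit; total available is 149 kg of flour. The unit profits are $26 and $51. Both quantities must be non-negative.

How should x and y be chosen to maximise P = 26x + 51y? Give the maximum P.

x = 19, y = 10, maximum P = 1004

Feasible corners and P = 26x + 51y:
  (0, 0) → P = 0
  (0, 59/4) → P = 3009/4
  (143/7, 0) → P = 3718/7
  (19, 10) → P = 1004

The binding constraints are 7x + y = 143 and x + 4y = 59.
Solving simultaneously gives x = 19, y = 10.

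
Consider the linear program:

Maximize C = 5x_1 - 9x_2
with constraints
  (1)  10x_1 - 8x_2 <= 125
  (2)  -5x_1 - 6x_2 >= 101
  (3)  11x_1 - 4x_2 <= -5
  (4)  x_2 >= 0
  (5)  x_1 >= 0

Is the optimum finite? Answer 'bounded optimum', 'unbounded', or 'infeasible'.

infeasible

The boundaries -5x_1 - 6x_2 = 101 and x_2 = 0 meet at (-101/5, 0), but that point violates x_1 ≥ 0. Every candidate vertex is excluded by some other constraint, so the feasible region is empty.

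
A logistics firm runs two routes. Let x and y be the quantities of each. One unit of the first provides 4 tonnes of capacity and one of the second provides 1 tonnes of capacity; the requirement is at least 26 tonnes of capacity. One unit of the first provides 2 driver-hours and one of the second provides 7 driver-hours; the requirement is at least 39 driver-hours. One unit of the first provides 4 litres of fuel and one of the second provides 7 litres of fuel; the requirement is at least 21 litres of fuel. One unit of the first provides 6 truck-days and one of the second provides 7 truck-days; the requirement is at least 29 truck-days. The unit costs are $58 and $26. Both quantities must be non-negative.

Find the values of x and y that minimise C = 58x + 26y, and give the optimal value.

Corner points and C = 58x + 26y:
  (0, 26) → C = 676
  (39/2, 0) → C = 1131
  (11/2, 4) → C = 423
The feasible region is unbounded (it extends along (0, 1), (1, 0)), but C strictly increases along every unbounded feasible direction, so there is no improving ray and the minimum is attained at a vertex.

The binding constraints are 4x + y = 26 and 2x + 7y = 39.
Solving simultaneously gives x = 11/2, y = 4.

x = 11/2, y = 4, minimum C = 423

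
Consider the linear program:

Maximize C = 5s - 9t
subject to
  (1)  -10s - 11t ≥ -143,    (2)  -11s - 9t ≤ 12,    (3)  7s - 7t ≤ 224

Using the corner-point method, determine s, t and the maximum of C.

s = 69/5, t = -91/5, maximum C = 1164/5

Feasible corners and C = 5s - 9t:
  (-1419/31, 1693/31) → C = -22332/31
  (165/7, -59/7) → C = 1356/7
  (69/5, -91/5) → C = 1164/5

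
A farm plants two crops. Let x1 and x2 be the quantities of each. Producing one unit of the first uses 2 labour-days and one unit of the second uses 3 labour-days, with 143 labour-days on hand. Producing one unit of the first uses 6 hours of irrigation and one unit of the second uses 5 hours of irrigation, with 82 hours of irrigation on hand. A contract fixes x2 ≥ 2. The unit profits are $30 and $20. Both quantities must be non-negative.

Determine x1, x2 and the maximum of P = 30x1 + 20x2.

x1 = 12, x2 = 2, maximum P = 400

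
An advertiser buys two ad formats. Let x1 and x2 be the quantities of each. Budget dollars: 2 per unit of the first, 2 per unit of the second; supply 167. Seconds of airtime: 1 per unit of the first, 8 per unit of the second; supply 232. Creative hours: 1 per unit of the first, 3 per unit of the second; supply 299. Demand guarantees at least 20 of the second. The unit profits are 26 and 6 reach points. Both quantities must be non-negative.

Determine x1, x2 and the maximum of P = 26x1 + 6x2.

Extreme points and P = 26x1 + 6x2:
  (0, 29) → P = 174
  (0, 20) → P = 120
  (436/7, 297/14) → P = 12227/7
  (127/2, 20) → P = 1771

At the optimal vertex, 2x1 + 2x2 = 167 and x2 = 20.
Solving simultaneously gives x1 = 127/2, x2 = 20.

x1 = 127/2, x2 = 20, maximum P = 1771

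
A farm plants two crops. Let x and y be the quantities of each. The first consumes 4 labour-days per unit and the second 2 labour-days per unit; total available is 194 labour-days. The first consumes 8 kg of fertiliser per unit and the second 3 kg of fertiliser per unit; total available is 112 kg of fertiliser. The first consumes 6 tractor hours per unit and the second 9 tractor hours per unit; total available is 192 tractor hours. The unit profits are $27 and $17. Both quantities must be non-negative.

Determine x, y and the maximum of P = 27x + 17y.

x = 8, y = 16, maximum P = 488

Corner points and P = 27x + 17y:
  (0, 0) → P = 0
  (0, 64/3) → P = 1088/3
  (14, 0) → P = 378
  (8, 16) → P = 488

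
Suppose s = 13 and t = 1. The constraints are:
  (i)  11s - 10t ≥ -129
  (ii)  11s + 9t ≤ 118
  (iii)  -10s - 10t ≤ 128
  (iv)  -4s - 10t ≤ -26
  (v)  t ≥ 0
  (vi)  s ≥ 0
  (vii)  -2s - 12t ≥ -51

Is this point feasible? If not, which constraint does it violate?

not feasible — violates (ii)

Constraint (ii): 11s + 9t = 152, which is not ≤ 118. All other constraints are satisfied.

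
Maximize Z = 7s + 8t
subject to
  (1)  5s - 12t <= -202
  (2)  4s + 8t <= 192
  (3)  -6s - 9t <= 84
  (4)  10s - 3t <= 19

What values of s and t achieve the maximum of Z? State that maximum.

At the optimal vertex, 5s - 12t = -202 and 4s + 8t = 192.
Solving simultaneously gives s = 86/11, t = 221/11.

s = 86/11, t = 221/11, maximum Z = 2370/11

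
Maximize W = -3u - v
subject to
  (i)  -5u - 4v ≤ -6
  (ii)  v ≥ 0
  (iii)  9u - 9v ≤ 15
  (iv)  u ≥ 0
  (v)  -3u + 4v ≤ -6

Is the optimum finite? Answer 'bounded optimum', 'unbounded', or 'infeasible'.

infeasible

The boundaries -5u - 4v = -6 and v = 0 meet at (6/5, 0), but that point violates -3u + 4v ≤ -6. Every candidate vertex is excluded by some other constraint, so the feasible region is empty.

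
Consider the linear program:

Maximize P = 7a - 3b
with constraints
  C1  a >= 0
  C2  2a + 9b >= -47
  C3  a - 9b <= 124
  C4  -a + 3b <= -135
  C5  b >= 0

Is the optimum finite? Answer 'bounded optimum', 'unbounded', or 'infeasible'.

From the feasible point (281/2, 11/6), moving in the direction (3, 1) keeps every constraint satisfied while P increases without bound.

unbounded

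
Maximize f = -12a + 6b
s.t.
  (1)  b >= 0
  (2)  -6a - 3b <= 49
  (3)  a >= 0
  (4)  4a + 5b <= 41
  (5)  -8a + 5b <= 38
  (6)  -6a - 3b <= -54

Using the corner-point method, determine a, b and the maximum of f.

Vertices and f = -12a + 6b:
  (41/4, 0) → f = -123
  (9, 0) → f = -108
  (49/6, 5/3) → f = -88

a = 49/6, b = 5/3, maximum f = -88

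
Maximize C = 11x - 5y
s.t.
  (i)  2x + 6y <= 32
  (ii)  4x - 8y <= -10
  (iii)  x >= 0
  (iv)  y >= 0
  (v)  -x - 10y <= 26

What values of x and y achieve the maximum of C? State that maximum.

x = 49/10, y = 37/10, maximum C = 177/5

At the optimal vertex, 2x + 6y = 32 and 4x - 8y = -10.
Solving simultaneously gives x = 49/10, y = 37/10.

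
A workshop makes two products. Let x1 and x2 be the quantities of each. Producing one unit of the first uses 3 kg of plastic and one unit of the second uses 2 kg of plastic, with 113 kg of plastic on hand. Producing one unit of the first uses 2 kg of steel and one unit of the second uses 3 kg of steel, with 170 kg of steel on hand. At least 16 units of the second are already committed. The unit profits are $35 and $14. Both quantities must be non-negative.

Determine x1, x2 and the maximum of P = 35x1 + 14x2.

x1 = 27, x2 = 16, maximum P = 1169

Feasible corners and P = 35x1 + 14x2:
  (0, 113/2) → P = 791
  (0, 16) → P = 224
  (27, 16) → P = 1169

At the optimal vertex, 3x1 + 2x2 = 113 and x2 = 16.
Solving simultaneously gives x1 = 27, x2 = 16.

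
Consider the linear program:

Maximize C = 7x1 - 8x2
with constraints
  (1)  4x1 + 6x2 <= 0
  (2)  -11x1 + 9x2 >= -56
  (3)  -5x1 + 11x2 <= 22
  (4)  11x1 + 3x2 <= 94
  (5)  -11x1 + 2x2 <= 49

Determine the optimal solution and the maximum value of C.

Feasible corners and C = 7x1 - 8x2:
  (56/17, -112/51) → C = 2072/51
  (-66/37, 44/37) → C = -22
  (-79/11, -15) → C = 767/11
  (-165/37, -1/37) → C = -31

At the optimal vertex, -11x1 + 9x2 = -56 and -11x1 + 2x2 = 49.
Solving simultaneously gives x1 = -79/11, x2 = -15.

x1 = -79/11, x2 = -15, maximum C = 767/11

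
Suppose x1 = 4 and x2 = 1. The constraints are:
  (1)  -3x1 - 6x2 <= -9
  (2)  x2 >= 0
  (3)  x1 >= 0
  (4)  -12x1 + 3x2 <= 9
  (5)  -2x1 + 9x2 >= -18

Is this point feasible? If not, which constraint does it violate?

(1): -18 ≤ -9 ✓
(2): 1 ≥ 0 ✓
(3): 4 ≥ 0 ✓
(4): -45 ≤ 9 ✓
(5): 1 ≥ -18 ✓

feasible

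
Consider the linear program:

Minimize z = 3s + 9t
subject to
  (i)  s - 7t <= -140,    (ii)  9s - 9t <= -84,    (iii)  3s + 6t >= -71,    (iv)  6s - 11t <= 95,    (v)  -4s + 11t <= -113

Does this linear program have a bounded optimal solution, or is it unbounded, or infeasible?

The boundaries s - 7t = -140 and 9s - 9t = -84 meet at (112/9, 196/9), but that point violates -4s + 11t ≤ -113. Every candidate vertex is excluded by some other constraint, so the feasible region is empty.

infeasible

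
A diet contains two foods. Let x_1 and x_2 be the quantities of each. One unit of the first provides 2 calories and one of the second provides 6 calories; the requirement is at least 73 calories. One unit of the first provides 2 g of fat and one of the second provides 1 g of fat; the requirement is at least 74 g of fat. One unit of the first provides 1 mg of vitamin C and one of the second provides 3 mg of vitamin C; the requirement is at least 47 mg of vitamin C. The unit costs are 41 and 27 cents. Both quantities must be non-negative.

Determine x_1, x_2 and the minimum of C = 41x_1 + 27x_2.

Corner points and C = 41x_1 + 27x_2:
  (0, 74) → C = 1998
  (47, 0) → C = 1927
  (35, 4) → C = 1543
The feasible region is unbounded (it extends along (0, 1), (1, 0)), but C strictly increases along every unbounded feasible direction, so there is no improving ray and the minimum is attained at a vertex.

x_1 = 35, x_2 = 4, minimum C = 1543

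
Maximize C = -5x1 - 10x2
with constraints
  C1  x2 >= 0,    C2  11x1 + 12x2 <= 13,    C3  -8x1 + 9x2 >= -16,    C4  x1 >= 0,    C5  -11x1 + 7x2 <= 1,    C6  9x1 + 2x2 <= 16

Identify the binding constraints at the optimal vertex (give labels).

C1 and C4

Vertices and C = -5x1 - 10x2:
  (13/11, 0) → C = -65/11
  (0, 0) → C = 0
  (79/209, 14/19) → C = -1935/209
  (0, 1/7) → C = -10/7

The maximum is at (0, 0). Substituting into each constraint, equality holds for C1 and C4; the remaining constraints have slack.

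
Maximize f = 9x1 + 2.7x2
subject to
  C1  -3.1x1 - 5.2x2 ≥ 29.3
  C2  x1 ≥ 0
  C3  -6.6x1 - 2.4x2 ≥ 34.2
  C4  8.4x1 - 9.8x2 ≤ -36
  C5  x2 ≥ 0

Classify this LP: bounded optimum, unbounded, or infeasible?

infeasible

The boundaries -3.1x1 - 5.2x2 = 29.3 and x2 = 0 meet at (-293/31, 0), but that point violates x1 ≥ 0. Every candidate vertex is excluded by some other constraint, so the feasible region is empty.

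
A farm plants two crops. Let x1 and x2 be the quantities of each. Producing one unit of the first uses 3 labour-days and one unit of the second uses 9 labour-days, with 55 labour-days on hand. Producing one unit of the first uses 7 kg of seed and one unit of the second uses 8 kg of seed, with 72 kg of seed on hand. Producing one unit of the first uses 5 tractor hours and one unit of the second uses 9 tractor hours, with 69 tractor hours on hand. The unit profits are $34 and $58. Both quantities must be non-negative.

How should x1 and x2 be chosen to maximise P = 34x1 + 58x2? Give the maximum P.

Corner points and P = 34x1 + 58x2:
  (0, 0) → P = 0
  (0, 55/9) → P = 3190/9
  (72/7, 0) → P = 2448/7
  (16/3, 13/3) → P = 1298/3

The binding constraints are 3x1 + 9x2 = 55 and 7x1 + 8x2 = 72.
Solving simultaneously gives x1 = 16/3, x2 = 13/3.

x1 = 16/3, x2 = 13/3, maximum P = 1298/3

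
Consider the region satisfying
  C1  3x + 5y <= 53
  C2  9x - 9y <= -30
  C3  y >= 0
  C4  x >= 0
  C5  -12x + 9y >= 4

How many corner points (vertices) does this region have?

3

Pairwise boundary intersections that survive every other constraint:
  (109/24, 63/8)
  (0, 53/5)
  (0, 10/3)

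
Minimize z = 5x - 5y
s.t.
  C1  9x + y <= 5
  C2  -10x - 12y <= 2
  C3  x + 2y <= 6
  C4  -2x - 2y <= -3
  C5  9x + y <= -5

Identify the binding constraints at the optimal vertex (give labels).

Feasible corners and z = 5x - 5y:
  (-3, 9/2) → z = -75/2
  (-16/17, 59/17) → z = -375/17
  (-13/16, 37/16) → z = -125/8

The minimum is at (-3, 9/2). Substituting into each constraint, equality holds for C3 and C4; the remaining constraints have slack.

C3 and C4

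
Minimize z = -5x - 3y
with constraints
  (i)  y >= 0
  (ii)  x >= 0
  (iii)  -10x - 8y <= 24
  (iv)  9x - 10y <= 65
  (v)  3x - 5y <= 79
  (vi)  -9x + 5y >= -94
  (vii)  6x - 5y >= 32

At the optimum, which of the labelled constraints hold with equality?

(vi) and (vii)

Feasible corners and z = -5x - 3y:
  (65/9, 0) → z = -325/9
  (16/3, 0) → z = -80/3
  (41/3, 29/5) → z = -1286/15
  (62/3, 92/5) → z = -2378/15

The minimum is at (62/3, 92/5). Substituting into each constraint, equality holds for (vi) and (vii); the remaining constraints have slack.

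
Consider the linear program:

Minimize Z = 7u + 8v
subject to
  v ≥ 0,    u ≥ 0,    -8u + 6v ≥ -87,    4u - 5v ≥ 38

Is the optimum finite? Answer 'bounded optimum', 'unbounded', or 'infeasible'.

Corner points and Z = 7u + 8v:
  (87/8, 0) → Z = 609/8
  (19/2, 0) → Z = 133/2
  (207/16, 11/4) → Z = 1801/16
The feasible region has finitely many vertices and no improving ray; the minimum is 133/2 at (19/2, 0).

bounded optimum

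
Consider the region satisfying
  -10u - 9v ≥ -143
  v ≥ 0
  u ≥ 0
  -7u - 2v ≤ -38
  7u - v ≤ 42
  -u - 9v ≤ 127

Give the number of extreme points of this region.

4

Of the 15 pairwise boundary intersections, those satisfying every inequality are:
  (56/43, 621/43)
  (521/73, 581/73)
  (38/7, 0)
  (6, 0)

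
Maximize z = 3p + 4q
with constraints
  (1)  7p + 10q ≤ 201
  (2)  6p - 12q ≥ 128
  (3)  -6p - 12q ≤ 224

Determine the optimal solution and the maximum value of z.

p = 1163/6, q = -1387/12, maximum z = 715/6

Vertices and z = 3p + 4q:
  (923/36, 155/72) → z = 3079/36
  (1163/6, -1387/12) → z = 715/6
  (-8, -44/3) → z = -248/3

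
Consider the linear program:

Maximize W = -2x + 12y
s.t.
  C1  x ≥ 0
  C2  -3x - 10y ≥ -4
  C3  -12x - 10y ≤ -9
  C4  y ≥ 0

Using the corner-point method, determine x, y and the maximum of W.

x = 5/9, y = 7/30, maximum W = 76/45

Corner points and W = -2x + 12y:
  (5/9, 7/30) → W = 76/45
  (4/3, 0) → W = -8/3
  (3/4, 0) → W = -3/2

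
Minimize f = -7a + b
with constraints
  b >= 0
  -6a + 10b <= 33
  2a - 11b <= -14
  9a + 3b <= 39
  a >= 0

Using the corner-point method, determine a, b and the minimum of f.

Extreme points and f = -7a + b:
  (97/36, 59/12) → f = -251/18
  (0, 33/10) → f = 33/10
  (129/35, 68/35) → f = -167/7
  (0, 14/11) → f = 14/11

The optimum lies where 2a - 11b = -14 and 9a + 3b = 39.
Solving simultaneously gives a = 129/35, b = 68/35.

a = 129/35, b = 68/35, minimum f = -167/7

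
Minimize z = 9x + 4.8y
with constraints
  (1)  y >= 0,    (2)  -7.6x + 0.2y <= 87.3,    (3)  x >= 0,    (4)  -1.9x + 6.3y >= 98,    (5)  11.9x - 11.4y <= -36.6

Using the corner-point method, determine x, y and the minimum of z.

x = 0, y = 140/9, minimum z = 224/3

Extreme points and z = 9x + 4.8y:
  (0, 873/2) → z = 10476/5
  (0, 140/9) → z = 224/3
  (29554/1777, 109666/5331) → z = 2207258/8885
The feasible region is unbounded (it extends along (114, 119), (1, 38)), but z strictly increases along every unbounded feasible direction, so there is no improving ray and the minimum is attained at a vertex.

The optimum lies where x = 0 and -1.9x + 6.3y = 98.
Solving simultaneously gives x = 0, y = 140/9.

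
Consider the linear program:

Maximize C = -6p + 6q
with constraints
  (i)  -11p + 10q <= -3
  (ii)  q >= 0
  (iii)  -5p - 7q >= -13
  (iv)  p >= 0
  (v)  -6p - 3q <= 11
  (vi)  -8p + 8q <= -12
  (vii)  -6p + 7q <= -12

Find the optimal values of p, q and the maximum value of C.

Corner points and C = -6p + 6q:
  (13/5, 0) → C = -78/5
  (2, 0) → C = -12
  (25/11, 18/77) → C = -942/77

The binding constraints are q = 0 and -6p + 7q = -12.
Solving simultaneously gives p = 2, q = 0.

p = 2, q = 0, maximum C = -12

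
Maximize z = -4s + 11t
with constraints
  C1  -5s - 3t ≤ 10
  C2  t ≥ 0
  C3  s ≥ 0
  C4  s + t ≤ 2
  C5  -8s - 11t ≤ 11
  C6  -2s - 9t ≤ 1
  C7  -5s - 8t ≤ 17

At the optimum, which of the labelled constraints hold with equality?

C3 and C4

Vertices and z = -4s + 11t:
  (0, 0) → z = 0
  (2, 0) → z = -8
  (0, 2) → z = 22

The maximum is at (0, 2). Substituting into each constraint, equality holds for C3 and C4; the remaining constraints have slack.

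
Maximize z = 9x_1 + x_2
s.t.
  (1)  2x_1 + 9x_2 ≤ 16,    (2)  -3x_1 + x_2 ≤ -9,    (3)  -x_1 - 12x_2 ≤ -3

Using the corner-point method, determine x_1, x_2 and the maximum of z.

x_1 = 11, x_2 = -2/3, maximum z = 295/3

Extreme points and z = 9x_1 + x_2:
  (97/29, 30/29) → z = 903/29
  (11, -2/3) → z = 295/3
  (3, 0) → z = 27

The optimum lies where 2x_1 + 9x_2 = 16 and -x_1 - 12x_2 = -3.
Solving simultaneously gives x_1 = 11, x_2 = -2/3.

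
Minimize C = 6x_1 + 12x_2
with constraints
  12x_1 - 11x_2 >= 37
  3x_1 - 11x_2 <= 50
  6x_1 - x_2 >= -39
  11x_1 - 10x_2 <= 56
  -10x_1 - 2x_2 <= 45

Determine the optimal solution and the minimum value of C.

x_1 = -13/9, x_2 = -163/33, minimum C = -2242/33

Corner points and C = 6x_1 + 12x_2:
  (-13/9, -163/33) → C = -2242/33
  (246, 265) → C = 4656
  (116/91, -382/91) → C = -3888/91

At the optimal vertex, 12x_1 - 11x_2 = 37 and 3x_1 - 11x_2 = 50.
Solving simultaneously gives x_1 = -13/9, x_2 = -163/33.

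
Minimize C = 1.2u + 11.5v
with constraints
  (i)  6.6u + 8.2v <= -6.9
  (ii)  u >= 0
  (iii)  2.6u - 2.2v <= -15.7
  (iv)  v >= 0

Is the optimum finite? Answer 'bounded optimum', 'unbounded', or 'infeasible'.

The boundaries 6.6u + 8.2v = -6.9 and 2.6u - 2.2v = -15.7 meet at (-4.015625, 2.390625), but that point violates u ≥ 0. Every candidate vertex is excluded by some other constraint, so the feasible region is empty.

infeasible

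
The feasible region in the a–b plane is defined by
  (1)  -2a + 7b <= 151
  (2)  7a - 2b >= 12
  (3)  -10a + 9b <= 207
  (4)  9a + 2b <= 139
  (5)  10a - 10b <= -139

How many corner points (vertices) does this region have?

Pairwise boundary intersections that survive every other constraint:
  (386/45, 1081/45)
  (671/67, 1637/67)
  (199/25, 1093/50)
  (556/55, 2641/110)

4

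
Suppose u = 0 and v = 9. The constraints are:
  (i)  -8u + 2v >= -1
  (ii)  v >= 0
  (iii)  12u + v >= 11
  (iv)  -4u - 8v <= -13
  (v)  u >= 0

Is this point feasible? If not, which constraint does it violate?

not feasible — violates (iii)

Constraint (iii): 12u + v = 9, which is not ≥ 11. All other constraints are satisfied.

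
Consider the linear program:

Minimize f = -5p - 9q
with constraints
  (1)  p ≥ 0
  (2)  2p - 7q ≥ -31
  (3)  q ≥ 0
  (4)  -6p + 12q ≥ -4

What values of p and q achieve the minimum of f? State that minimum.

Vertices and f = -5p - 9q:
  (0, 31/7) → f = -279/7
  (0, 0) → f = 0
  (200/9, 97/9) → f = -1873/9
  (2/3, 0) → f = -10/3

At the optimal vertex, 2p - 7q = -31 and -6p + 12q = -4.
Solving simultaneously gives p = 200/9, q = 97/9.

p = 200/9, q = 97/9, minimum f = -1873/9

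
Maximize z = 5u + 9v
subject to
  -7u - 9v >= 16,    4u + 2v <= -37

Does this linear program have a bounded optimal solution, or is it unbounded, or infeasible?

unbounded

From the feasible point (-301/22, 195/22), moving in the direction (-9, 7) keeps every constraint satisfied while z increases without bound.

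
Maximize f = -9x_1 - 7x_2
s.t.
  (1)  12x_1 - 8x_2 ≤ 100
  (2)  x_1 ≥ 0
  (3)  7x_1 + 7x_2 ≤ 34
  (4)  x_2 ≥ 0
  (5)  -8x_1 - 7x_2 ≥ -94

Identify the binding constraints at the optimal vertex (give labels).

Corner points and f = -9x_1 - 7x_2:
  (0, 34/7) → f = -34
  (0, 0) → f = 0
  (34/7, 0) → f = -306/7

The maximum is at (0, 0). Substituting into each constraint, equality holds for (2) and (4); the remaining constraints have slack.

(2) and (4)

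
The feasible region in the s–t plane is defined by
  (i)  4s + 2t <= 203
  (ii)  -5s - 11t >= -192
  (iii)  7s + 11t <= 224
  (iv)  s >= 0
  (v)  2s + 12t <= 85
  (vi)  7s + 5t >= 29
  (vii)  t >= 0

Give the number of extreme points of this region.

Pairwise boundary intersections that survive every other constraint:
  (1753/62, 147/62)
  (32, 0)
  (0, 85/12)
  (0, 29/5)
  (29/7, 0)

5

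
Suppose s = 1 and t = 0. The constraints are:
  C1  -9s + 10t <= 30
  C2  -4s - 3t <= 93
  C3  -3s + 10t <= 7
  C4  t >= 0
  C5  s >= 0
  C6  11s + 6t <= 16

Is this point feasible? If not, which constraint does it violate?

feasible

C1: -9 ≤ 30 ✓
C2: -4 ≤ 93 ✓
C3: -3 ≤ 7 ✓
C4: 0 ≥ 0 ✓
C5: 1 ≥ 0 ✓
C6: 11 ≤ 16 ✓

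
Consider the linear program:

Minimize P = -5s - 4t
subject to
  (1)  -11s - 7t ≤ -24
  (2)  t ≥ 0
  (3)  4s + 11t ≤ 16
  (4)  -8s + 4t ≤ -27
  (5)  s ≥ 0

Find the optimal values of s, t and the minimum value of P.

s = 4, t = 0, minimum P = -20

Feasible corners and P = -5s - 4t:
  (4, 0) → P = -20
  (27/8, 0) → P = -135/8
  (361/104, 5/26) → P = -145/8

The binding constraints are t = 0 and 4s + 11t = 16.
Solving simultaneously gives s = 4, t = 0.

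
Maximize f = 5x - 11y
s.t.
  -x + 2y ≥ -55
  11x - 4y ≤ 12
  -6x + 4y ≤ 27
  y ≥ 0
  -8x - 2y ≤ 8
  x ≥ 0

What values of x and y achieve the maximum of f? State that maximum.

The binding constraints are 11x - 4y = 12 and y = 0.
Solving simultaneously gives x = 12/11, y = 0.

x = 12/11, y = 0, maximum f = 60/11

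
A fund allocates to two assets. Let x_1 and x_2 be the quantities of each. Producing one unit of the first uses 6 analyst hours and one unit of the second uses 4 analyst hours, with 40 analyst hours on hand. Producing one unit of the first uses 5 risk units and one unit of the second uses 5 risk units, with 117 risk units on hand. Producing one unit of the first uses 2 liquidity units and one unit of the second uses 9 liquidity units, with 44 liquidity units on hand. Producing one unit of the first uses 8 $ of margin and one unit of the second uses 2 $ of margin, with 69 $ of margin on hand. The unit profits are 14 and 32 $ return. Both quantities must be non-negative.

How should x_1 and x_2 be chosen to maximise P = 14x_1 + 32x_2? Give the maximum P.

x_1 = 4, x_2 = 4, maximum P = 184

Vertices and P = 14x_1 + 32x_2:
  (0, 0) → P = 0
  (0, 44/9) → P = 1408/9
  (20/3, 0) → P = 280/3
  (4, 4) → P = 184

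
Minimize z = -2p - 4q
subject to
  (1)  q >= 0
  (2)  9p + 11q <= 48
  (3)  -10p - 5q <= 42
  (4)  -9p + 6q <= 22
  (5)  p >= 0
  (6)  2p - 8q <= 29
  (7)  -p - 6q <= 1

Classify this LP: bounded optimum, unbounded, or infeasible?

Vertices and z = -2p - 4q:
  (16/3, 0) → z = -32/3
  (0, 0) → z = 0
  (46/153, 70/17) → z = -2612/153
  (0, 11/3) → z = -44/3
The feasible region has finitely many vertices and no improving ray; the minimum is -2612/153 at (46/153, 70/17).

bounded optimum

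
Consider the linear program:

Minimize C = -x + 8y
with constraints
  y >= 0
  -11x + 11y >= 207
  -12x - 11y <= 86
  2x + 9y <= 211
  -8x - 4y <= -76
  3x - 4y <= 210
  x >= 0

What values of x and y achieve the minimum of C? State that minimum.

The optimum lies where -11x + 11y = 207 and -8x - 4y = -76.
Solving simultaneously gives x = 2/33, y = 623/33.

x = 2/33, y = 623/33, minimum C = 4982/33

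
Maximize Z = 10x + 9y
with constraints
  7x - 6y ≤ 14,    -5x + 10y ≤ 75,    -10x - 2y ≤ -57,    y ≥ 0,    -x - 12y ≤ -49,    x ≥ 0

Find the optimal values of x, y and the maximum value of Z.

Feasible corners and Z = 10x + 9y:
  (59/4, 119/8) → Z = 2251/8
  (77/15, 329/90) → Z = 2527/30
  (42/11, 207/22) → Z = 2703/22
  (293/59, 433/118) → Z = 9757/118

x = 59/4, y = 119/8, maximum Z = 2251/8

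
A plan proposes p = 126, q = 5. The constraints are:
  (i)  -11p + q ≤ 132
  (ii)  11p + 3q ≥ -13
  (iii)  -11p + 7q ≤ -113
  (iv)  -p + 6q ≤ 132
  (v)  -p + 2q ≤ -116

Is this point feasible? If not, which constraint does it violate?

feasible

(i): -1381 ≤ 132 ✓
(ii): 1401 ≥ -13 ✓
(iii): -1351 ≤ -113 ✓
(iv): -96 ≤ 132 ✓
(v): -116 ≤ -116 ✓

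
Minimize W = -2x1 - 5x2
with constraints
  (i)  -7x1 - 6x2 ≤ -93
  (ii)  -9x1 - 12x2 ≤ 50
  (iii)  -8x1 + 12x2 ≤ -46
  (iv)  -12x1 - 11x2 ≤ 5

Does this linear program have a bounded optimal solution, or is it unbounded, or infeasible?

From the feasible point (236/5, -1187/30), moving in the direction (12, 8) keeps every constraint satisfied while W decreases without bound.

unbounded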